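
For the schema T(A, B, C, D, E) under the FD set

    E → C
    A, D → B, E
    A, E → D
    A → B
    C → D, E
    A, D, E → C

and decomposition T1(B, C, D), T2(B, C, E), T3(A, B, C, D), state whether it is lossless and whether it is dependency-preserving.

lossless and dependency-preserving

Lossless test (chase): Rows 1 and 2 agree on C; apply C→D, E and equate their D, E entries. Rows 1 and 3 agree on C; apply C→D, E and equate their D, E entries. Row 3 is now all distinguished symbols — the join is lossless.
Dependency preservation: A, D → B, E; A, E → D; C → D, E; A, D, E → C are not contained in any single fragment, but the restricted closure of each left-hand side across the fragments still reaches the right-hand side; the remaining FDs each lie inside some fragment. All dependencies are preserved.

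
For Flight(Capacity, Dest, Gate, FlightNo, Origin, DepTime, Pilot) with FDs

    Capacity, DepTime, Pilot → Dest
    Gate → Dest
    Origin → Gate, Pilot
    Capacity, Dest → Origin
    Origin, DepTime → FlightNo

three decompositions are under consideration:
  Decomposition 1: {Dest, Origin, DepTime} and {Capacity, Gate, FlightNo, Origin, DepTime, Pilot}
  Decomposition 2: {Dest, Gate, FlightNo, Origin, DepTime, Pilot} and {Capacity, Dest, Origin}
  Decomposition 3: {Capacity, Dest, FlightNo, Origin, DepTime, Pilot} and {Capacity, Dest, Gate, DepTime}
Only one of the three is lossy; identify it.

Decomposition 2

Decomposition 1: common = {Origin, DepTime}, closure = {Dest, Gate, FlightNo, Origin, DepTime, Pilot} → lossless.
Decomposition 2: common = {Dest, Origin}, closure = {Dest, Gate, Origin, Pilot} → lossy.
Decomposition 3: common = {Capacity, Dest, DepTime}, closure = {Capacity, Dest, Gate, FlightNo, Origin, DepTime, Pilot} → lossless.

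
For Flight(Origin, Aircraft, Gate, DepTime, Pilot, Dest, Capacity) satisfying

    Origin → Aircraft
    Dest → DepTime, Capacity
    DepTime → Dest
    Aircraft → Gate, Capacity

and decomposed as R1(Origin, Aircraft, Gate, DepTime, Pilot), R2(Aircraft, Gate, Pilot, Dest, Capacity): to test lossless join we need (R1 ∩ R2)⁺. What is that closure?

R1 ∩ R2 = {Aircraft, Gate, Pilot}.
Aircraft → Gate, Capacity applies, adding Capacity
Closure: {Aircraft, Gate, Pilot, Capacity}.

Aircraft, Gate, Pilot, Capacity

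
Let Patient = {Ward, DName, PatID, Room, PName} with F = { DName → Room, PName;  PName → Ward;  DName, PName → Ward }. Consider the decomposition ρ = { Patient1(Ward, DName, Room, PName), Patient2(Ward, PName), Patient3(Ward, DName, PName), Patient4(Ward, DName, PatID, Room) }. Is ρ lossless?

Chase test. Columns are Ward, DName, PatID, Room, PName; row i has aⱼ where attribute j ∈ Patienti, else bᵢⱼ.
Initial tableau (one row per fragment):
  row 1: a1 a2 b13 a4 a5
  row 2: a1 b22 b23 b24 a5
  row 3: a1 a2 b33 b34 a5
  row 4: a1 a2 a3 a4 b45
Rows 1 and 3 agree on DName; apply DName→Room, PName and equate their Room, PName entries.
Rows 1 and 4 agree on DName; apply DName→Room, PName and equate their Room, PName entries.
Row 4 is now all distinguished symbols — the join is lossless.

Yes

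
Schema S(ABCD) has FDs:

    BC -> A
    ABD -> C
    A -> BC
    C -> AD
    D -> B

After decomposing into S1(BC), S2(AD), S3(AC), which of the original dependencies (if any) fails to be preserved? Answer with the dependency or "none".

Check D → B: no single fragment contains all of {BD}, and the restricted closure of {D} across the fragments never reaches {B}.
BC → A is preserved.
ABD → C is preserved.
A → BC is preserved.
C → AD is preserved.

D -> B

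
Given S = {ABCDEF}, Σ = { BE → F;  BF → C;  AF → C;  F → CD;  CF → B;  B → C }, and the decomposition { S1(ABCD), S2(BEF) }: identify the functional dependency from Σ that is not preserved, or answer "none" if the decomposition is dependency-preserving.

Check F → CD: no single fragment contains all of {CDF}, and the restricted closure of {F} across the fragments never reaches {CD}.
BE → F is preserved.
BF → C is preserved.
AF → C is preserved.
CF → B is preserved.
B → C is preserved.

F → CD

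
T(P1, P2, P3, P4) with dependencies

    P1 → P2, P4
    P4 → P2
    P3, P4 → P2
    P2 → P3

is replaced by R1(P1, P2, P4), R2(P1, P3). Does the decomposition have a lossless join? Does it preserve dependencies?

lossless but not dependency-preserving

Lossless test: (P1)⁺ = {P1, P2, P3, P4}, which contains all of one fragment — lossless.
Dependency preservation: the restricted closure of {P2} across the fragments never reaches {P3}, so P2 → P3 cannot be enforced without a join — not preserved.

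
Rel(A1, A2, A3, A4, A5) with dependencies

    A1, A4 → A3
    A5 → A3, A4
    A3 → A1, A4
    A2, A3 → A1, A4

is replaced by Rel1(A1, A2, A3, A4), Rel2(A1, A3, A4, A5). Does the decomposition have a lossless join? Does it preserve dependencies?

Lossless test: (A1, A3, A4)⁺ = {A1, A3, A4}, which is a superkey of neither fragment — lossy.
Dependency preservation: every FD's attributes lie within a single fragment, so each can be enforced locally — preserved.

lossy but dependency-preserving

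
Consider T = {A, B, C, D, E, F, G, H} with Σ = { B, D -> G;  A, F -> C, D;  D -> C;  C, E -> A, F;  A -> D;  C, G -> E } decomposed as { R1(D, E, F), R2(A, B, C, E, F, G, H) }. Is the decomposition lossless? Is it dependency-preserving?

lossy and not dependency-preserving

Lossless test: (E, F)⁺ = {E, F}, which is a superkey of neither fragment — lossy.
Dependency preservation: the restricted closure of {B, D} across the fragments never reaches {G}, so B, D → G cannot be enforced without a join — not preserved.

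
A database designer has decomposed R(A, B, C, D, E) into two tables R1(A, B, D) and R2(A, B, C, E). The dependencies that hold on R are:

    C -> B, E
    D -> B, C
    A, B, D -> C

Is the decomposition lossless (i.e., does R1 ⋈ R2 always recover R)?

No

Common attributes: R1 ∩ R2 = {A, B}.
No dependency enlarges {A, B}, so (A, B)⁺ = {A, B}.
The closure contains neither all of R1 = {A, B, D} nor all of R2 = {A, B, C, E}, so the common attributes are not a superkey of either fragment. The join is lossy.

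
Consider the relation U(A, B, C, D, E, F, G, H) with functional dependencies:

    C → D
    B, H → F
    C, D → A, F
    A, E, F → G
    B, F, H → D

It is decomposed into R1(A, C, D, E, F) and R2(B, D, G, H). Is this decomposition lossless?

No

Common attributes: R1 ∩ R2 = {D}.
No dependency enlarges {D}, so (D)⁺ = {D}.
The closure contains neither all of R1 = {A, C, D, E, F} nor all of R2 = {B, D, G, H}, so the common attributes are not a superkey of either fragment. The join is lossy.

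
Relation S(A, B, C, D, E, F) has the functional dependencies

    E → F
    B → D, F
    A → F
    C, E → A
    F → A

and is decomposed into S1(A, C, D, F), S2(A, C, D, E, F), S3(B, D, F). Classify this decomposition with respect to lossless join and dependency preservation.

Lossless test (chase): Rows 1 and 3 agree on F; apply F→A and equate their A entries. No row becomes fully distinguished — the join is lossy.
Dependency preservation: every FD's attributes lie within a single fragment, so each can be enforced locally — preserved.

lossy but dependency-preserving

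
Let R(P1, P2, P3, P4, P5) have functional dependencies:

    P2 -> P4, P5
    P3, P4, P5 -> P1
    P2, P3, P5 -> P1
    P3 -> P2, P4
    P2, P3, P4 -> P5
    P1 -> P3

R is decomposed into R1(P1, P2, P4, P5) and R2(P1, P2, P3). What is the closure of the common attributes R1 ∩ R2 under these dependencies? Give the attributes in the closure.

R1 ∩ R2 = {P1, P2}.
P2 → P4, P5 applies, adding P4, P5
P1 → P3 applies, adding P3
Closure: {P1, P2, P3, P4, P5}.

P1, P2, P3, P4, P5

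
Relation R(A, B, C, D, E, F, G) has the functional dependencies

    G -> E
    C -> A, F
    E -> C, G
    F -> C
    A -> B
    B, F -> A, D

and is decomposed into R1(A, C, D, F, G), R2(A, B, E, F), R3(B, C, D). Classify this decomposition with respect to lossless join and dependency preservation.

Lossless test (chase): Rows 1 and 3 agree on C; apply C→A, F and equate their A, F entries. Rows 1 and 2 agree on F; apply F→C and equate their C entries. Rows 1 and 2 agree on A; apply A→B and equate their B entries. Rows 1 and 2 agree on B, F; apply B, F→A, D and equate their A, D entries. No row becomes fully distinguished — the join is lossy.
Dependency preservation: the restricted closure of {G} across the fragments never reaches {E}, so G → E cannot be enforced without a join — not preserved.

lossy and not dependency-preserving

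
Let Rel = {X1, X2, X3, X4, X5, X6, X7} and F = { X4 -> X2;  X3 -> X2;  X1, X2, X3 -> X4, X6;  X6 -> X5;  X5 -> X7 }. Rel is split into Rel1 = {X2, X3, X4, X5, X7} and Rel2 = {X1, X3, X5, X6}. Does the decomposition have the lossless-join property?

No

Common attributes: Rel1 ∩ Rel2 = {X3, X5}.
Closure of {X3, X5}: X3 → X2 applies, adding X2; X5 → X7 applies, adding X7. So (X3, X5)⁺ = {X2, X3, X5, X7}.
The closure contains neither all of Rel1 = {X2, X3, X4, X5, X7} nor all of Rel2 = {X1, X3, X5, X6}, so the common attributes are not a superkey of either fragment. The join is lossy.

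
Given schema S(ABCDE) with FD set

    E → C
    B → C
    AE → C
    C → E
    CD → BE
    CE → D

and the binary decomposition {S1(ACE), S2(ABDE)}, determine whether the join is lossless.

Yes

Common attributes: S1 ∩ S2 = {AE}.
Closure of {AE}: E → C applies, adding C; CE → D applies, adding D; CD → BE applies, adding B. So (AE)⁺ = {ABCDE}.
This closure contains every attribute of S1, so S1 ∩ S2 → S1. The join is lossless.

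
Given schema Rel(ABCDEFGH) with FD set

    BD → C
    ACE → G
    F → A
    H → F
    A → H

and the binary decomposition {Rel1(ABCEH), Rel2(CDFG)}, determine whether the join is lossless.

Common attributes: Rel1 ∩ Rel2 = {C}.
No dependency enlarges {C}, so (C)⁺ = {C}.
The closure contains neither all of Rel1 = {ABCEH} nor all of Rel2 = {CDFG}, so the common attributes are not a superkey of either fragment. The join is lossy.

No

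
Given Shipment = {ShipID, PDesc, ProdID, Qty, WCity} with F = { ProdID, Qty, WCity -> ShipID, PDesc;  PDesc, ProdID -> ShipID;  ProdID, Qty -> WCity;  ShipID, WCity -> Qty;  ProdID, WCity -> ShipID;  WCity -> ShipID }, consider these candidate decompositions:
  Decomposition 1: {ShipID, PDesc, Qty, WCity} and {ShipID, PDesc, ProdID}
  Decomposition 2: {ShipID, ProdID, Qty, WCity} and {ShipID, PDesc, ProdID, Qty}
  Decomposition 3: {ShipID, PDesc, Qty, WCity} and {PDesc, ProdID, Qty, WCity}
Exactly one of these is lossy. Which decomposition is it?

Decomposition 1

Decomposition 1: common = {ShipID, PDesc}, closure = {ShipID, PDesc} → lossy.
Decomposition 2: common = {ShipID, ProdID, Qty}, closure = {ShipID, PDesc, ProdID, Qty, WCity} → lossless.
Decomposition 3: common = {PDesc, Qty, WCity}, closure = {ShipID, PDesc, Qty, WCity} → lossless.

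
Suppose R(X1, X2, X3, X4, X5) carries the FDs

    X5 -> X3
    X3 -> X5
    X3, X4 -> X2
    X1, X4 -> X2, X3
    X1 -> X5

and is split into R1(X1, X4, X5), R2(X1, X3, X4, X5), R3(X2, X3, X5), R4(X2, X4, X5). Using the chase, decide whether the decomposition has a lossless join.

Yes

Chase test. Columns are X1, X2, X3, X4, X5; row i has aⱼ where attribute j ∈ Ri, else bᵢⱼ.
Initial tableau (one row per fragment):
  row 1: a1 b12 b13 a4 a5
  row 2: a1 b22 a3 a4 a5
  row 3: b31 a2 a3 b34 a5
  row 4: b41 a2 b43 a4 a5
Rows 1 and 2 agree on X5; apply X5→X3 and equate their X3 entries.
Rows 1 and 4 agree on X5; apply X5→X3 and equate their X3 entries.
Rows 1 and 2 agree on X3, X4; apply X3, X4→X2 and equate their X2 entries.
Rows 1 and 4 agree on X3, X4; apply X3, X4→X2 and equate their X2 entries.
Row 1 is now all distinguished symbols — the join is lossless.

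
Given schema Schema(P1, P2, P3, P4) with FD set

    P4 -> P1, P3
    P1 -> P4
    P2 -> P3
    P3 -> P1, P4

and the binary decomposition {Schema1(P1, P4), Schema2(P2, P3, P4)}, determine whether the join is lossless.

Yes

Common attributes: Schema1 ∩ Schema2 = {P4}.
Closure of {P4}: P4 → P1, P3 applies, adding P1, P3. So (P4)⁺ = {P1, P3, P4}.
This closure contains every attribute of Schema1, so Schema1 ∩ Schema2 → Schema1. The join is lossless.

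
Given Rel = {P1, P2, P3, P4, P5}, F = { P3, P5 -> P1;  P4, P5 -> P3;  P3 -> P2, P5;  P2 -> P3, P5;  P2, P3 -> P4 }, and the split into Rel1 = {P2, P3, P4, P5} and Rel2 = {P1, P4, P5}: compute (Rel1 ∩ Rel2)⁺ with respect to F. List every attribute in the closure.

Rel1 ∩ Rel2 = {P4, P5}.
P4, P5 → P3 applies, adding P3
P3 → P2, P5 applies, adding P2
P3, P5 → P1 applies, adding P1
Closure: {P1, P2, P3, P4, P5}.

P1, P2, P3, P4, P5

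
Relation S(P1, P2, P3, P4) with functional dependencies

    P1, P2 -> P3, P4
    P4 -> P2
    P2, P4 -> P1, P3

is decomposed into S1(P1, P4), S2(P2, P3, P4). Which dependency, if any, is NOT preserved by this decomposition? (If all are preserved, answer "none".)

P1, P2 -> P3, P4

Check P1, P2 → P3, P4: no single fragment contains all of {P1, P2, P3, P4}, and the restricted closure of {P1, P2} across the fragments never reaches {P3, P4}.
P4 → P2 is preserved.
P2, P4 → P1, P3 is preserved.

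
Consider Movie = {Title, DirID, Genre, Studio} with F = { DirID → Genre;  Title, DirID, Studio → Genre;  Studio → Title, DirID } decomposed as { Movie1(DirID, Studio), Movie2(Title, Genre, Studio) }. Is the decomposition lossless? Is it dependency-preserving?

lossless but not dependency-preserving

Lossless test: (Studio)⁺ = {Title, DirID, Genre, Studio}, which contains all of one fragment — lossless.
Dependency preservation: the restricted closure of {DirID} across the fragments never reaches {Genre}, so DirID → Genre cannot be enforced without a join — not preserved.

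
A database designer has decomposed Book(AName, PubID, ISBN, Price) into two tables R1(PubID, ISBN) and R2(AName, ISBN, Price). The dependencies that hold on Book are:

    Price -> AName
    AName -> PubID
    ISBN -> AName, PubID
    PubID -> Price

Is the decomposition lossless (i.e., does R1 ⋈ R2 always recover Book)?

Common attributes: R1 ∩ R2 = {ISBN}.
Closure of {ISBN}: ISBN → AName, PubID applies, adding AName, PubID; PubID → Price applies, adding Price. So (ISBN)⁺ = {AName, PubID, ISBN, Price}.
This closure contains every attribute of R1, so R1 ∩ R2 → R1. The join is lossless.

Yes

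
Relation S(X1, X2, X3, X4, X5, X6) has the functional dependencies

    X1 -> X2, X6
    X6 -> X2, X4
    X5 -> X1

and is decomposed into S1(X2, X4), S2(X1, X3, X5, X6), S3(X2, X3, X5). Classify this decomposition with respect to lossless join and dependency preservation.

lossy and not dependency-preserving

Lossless test (chase): Rows 2 and 3 agree on X5; apply X5→X1 and equate their X1 entries. Rows 2 and 3 agree on X1; apply X1→X2, X6 and equate their X2, X6 entries. Rows 2 and 3 agree on X6; apply X6→X2, X4 and equate their X2, X4 entries. No row becomes fully distinguished — the join is lossy.
Dependency preservation: the restricted closure of {X1} across the fragments never reaches {X2, X6}, so X1 → X2, X6 cannot be enforced without a join — not preserved.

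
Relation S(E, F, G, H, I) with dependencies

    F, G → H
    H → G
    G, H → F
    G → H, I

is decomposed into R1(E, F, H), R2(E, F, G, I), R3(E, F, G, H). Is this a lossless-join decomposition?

Chase test. Columns are E, F, G, H, I; row i has aⱼ where attribute j ∈ Ri, else bᵢⱼ.
Initial tableau (one row per fragment):
  row 1: a1 a2 b13 a4 b15
  row 2: a1 a2 a3 b24 a5
  row 3: a1 a2 a3 a4 b35
Rows 2 and 3 agree on F, G; apply F, G→H and equate their H entries.
Rows 1 and 2 agree on H; apply H→G and equate their G entries.
Rows 1 and 2 agree on G; apply G→H, I and equate their H, I entries.
Rows 1 and 3 agree on G; apply G→H, I and equate their H, I entries.
Row 1 is now all distinguished symbols — the join is lossless.

Yes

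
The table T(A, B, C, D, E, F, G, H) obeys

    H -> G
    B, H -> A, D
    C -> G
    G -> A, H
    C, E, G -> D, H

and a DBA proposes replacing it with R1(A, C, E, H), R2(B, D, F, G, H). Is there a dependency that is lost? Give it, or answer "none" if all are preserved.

Check C, E, G → D, H: no single fragment contains all of {C, D, E, G, H}, and the restricted closure of {C, E, G} across the fragments never reaches {D, H}.
H → G is preserved.
B, H → A, D is preserved.
C → G is preserved.
G → A, H is preserved.

C, E, G -> D, H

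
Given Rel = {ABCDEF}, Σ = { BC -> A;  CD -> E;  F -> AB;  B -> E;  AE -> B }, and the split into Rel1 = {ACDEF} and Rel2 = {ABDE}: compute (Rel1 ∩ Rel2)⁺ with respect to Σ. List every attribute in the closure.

Rel1 ∩ Rel2 = {ADE}.
AE → B applies, adding B
Closure: {ABDE}.

ABDE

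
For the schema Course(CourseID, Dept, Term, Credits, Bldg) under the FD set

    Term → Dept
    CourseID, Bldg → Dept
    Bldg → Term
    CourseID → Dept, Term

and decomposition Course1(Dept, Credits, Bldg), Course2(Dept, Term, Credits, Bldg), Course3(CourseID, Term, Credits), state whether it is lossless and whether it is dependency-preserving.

lossy but dependency-preserving

Lossless test (chase): Rows 2 and 3 agree on Term; apply Term→Dept and equate their Dept entries. Rows 1 and 2 agree on Bldg; apply Bldg→Term and equate their Term entries. No row becomes fully distinguished — the join is lossy.
Dependency preservation: CourseID, Bldg → Dept; CourseID → Dept, Term are not contained in any single fragment, but the restricted closure of each left-hand side across the fragments still reaches the right-hand side; the remaining FDs each lie inside some fragment. All dependencies are preserved.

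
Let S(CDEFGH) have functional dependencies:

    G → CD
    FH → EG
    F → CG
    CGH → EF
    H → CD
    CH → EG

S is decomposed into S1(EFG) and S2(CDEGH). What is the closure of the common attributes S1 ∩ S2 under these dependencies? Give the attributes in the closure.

CDEG

S1 ∩ S2 = {EG}.
G → CD applies, adding CD
Closure: {CDEG}.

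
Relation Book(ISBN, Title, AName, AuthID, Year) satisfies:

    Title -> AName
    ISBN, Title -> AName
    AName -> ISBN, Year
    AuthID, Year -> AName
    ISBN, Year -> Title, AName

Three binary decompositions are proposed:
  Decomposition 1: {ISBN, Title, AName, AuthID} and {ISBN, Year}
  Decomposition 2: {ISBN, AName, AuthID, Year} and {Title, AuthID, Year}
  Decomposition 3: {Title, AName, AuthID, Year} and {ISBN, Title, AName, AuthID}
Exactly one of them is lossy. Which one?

Decomposition 1: common = {ISBN}, closure = {ISBN} → lossy.
Decomposition 2: common = {AuthID, Year}, closure = {ISBN, Title, AName, AuthID, Year} → lossless.
Decomposition 3: common = {Title, AName, AuthID}, closure = {ISBN, Title, AName, AuthID, Year} → lossless.

Decomposition 1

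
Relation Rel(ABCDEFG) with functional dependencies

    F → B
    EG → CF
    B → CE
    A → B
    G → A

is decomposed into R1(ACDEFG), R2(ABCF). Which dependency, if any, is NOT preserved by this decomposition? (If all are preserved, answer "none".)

B → CE

Check B → CE: no single fragment contains all of {BCE}, and the restricted closure of {B} across the fragments never reaches {CE}.
F → B is preserved.
EG → CF is preserved.
A → B is preserved.
G → A is preserved.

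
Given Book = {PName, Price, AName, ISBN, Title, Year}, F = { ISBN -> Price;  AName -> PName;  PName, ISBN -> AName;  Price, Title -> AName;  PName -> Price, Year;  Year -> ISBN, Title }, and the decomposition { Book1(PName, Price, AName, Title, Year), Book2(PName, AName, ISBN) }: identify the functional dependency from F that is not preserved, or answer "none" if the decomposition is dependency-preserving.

ISBN -> Price

Check ISBN → Price: no single fragment contains all of {Price, ISBN}, and the restricted closure of {ISBN} across the fragments never reaches {Price}.
AName → PName is preserved.
PName, ISBN → AName is preserved.
Price, Title → AName is preserved.
PName → Price, Year is preserved.
Year → ISBN, Title is preserved.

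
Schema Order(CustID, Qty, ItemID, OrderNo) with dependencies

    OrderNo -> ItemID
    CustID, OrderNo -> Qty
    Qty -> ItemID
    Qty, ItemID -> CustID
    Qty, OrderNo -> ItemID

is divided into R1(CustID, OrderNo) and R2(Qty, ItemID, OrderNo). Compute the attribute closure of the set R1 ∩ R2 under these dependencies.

ItemID, OrderNo

R1 ∩ R2 = {OrderNo}.
OrderNo → ItemID applies, adding ItemID
Closure: {ItemID, OrderNo}.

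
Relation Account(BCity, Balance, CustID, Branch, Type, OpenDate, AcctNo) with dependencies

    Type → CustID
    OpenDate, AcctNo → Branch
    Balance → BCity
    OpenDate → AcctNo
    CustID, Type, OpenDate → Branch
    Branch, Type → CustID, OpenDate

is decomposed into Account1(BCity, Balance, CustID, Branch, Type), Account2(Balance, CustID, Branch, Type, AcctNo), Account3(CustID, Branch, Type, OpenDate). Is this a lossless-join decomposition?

Yes

Chase test. Columns are BCity, Balance, CustID, Branch, Type, OpenDate, AcctNo; row i has aⱼ where attribute j ∈ Accounti, else bᵢⱼ.
Initial tableau (one row per fragment):
  row 1: a1 a2 a3 a4 a5 b16 b17
  row 2: b21 a2 a3 a4 a5 b26 a7
  row 3: b31 b32 a3 a4 a5 a6 b37
Rows 1 and 2 agree on Balance; apply Balance→BCity and equate their BCity entries.
Rows 1 and 2 agree on Branch, Type; apply Branch, Type→CustID, OpenDate and equate their CustID, OpenDate entries.
Rows 1 and 3 agree on Branch, Type; apply Branch, Type→CustID, OpenDate and equate their CustID, OpenDate entries.
Rows 1 and 2 agree on OpenDate; apply OpenDate→AcctNo and equate their AcctNo entries.
Rows 1 and 3 agree on OpenDate; apply OpenDate→AcctNo and equate their AcctNo entries.
Row 1 is now all distinguished symbols — the join is lossless.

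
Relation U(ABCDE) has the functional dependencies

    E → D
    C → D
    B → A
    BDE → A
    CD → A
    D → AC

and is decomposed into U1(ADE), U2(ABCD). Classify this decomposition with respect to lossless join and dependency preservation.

Lossless test: (AD)⁺ = {ACD}, which is a superkey of neither fragment — lossy.
Dependency preservation: BDE → A is not contained in any single fragment, but the restricted closure of its left-hand side across the fragments still reaches the right-hand side; the remaining FDs each lie inside some fragment. All dependencies are preserved.

lossy but dependency-preserving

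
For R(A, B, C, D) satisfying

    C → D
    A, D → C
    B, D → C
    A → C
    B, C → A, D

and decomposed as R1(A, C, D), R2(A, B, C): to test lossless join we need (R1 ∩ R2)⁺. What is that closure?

R1 ∩ R2 = {A, C}.
C → D applies, adding D
Closure: {A, C, D}.

A, C, D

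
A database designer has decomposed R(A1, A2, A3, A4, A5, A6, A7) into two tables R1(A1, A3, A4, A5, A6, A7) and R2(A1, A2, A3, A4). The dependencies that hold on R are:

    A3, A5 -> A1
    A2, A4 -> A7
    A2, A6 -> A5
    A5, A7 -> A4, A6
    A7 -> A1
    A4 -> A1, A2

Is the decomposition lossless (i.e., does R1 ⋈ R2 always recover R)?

Common attributes: R1 ∩ R2 = {A1, A3, A4}.
Closure of {A1, A3, A4}: A4 → A1, A2 applies, adding A2; A2, A4 → A7 applies, adding A7. So (A1, A3, A4)⁺ = {A1, A2, A3, A4, A7}.
This closure contains every attribute of R2, so R1 ∩ R2 → R2. The join is lossless.

Yes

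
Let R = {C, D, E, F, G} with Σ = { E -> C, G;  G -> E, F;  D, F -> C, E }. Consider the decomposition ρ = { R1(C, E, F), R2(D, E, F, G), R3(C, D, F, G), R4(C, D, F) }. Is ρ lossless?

Yes

Chase test. Columns are C, D, E, F, G; row i has aⱼ where attribute j ∈ Ri, else bᵢⱼ.
Initial tableau (one row per fragment):
  row 1: a1 b12 a3 a4 b15
  row 2: b21 a2 a3 a4 a5
  row 3: a1 a2 b33 a4 a5
  row 4: a1 a2 b43 a4 b45
Rows 1 and 2 agree on E; apply E→C, G and equate their C, G entries.
Rows 1 and 3 agree on G; apply G→E, F and equate their E, F entries.
Rows 2 and 4 agree on D, F; apply D, F→C, E and equate their C, E entries.
Rows 1 and 4 agree on E; apply E→C, G and equate their C, G entries.
Row 2 is now all distinguished symbols — the join is lossless.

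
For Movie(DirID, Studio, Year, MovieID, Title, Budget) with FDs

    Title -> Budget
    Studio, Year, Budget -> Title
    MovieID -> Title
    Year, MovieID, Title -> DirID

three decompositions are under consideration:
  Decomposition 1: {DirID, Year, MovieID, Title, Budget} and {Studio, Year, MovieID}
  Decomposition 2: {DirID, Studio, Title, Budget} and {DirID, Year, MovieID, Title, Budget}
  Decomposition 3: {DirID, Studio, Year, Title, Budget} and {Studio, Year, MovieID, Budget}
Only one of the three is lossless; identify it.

Decomposition 1: common = {Year, MovieID}, closure = {DirID, Year, MovieID, Title, Budget} → lossless.
Decomposition 2: common = {DirID, Title, Budget}, closure = {DirID, Title, Budget} → lossy.
Decomposition 3: common = {Studio, Year, Budget}, closure = {Studio, Year, Title, Budget} → lossy.

Decomposition 1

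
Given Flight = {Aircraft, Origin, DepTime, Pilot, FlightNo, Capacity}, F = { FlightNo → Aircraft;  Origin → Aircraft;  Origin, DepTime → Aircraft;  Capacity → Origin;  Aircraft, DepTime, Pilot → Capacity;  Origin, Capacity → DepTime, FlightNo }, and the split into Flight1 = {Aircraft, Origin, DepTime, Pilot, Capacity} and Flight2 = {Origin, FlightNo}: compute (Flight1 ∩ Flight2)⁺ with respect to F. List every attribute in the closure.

Aircraft, Origin

Flight1 ∩ Flight2 = {Origin}.
Origin → Aircraft applies, adding Aircraft
Closure: {Aircraft, Origin}.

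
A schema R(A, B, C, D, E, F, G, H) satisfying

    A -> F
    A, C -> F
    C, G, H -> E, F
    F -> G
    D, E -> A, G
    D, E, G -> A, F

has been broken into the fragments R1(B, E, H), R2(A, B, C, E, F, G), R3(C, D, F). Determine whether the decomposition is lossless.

Chase test. Columns are A, B, C, D, E, F, G, H; row i has aⱼ where attribute j ∈ Ri, else bᵢⱼ.
Initial tableau (one row per fragment):
  row 1: b11 a2 b13 b14 a5 b16 b17 a8
  row 2: a1 a2 a3 b24 a5 a6 a7 b28
  row 3: b31 b32 a3 a4 b35 a6 b37 b38
Rows 2 and 3 agree on F; apply F→G and equate their G entries.
No row becomes fully distinguished — the join is lossy.

No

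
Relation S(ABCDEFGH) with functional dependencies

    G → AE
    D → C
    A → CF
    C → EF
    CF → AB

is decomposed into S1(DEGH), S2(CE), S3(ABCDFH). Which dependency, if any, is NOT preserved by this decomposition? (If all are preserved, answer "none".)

Check G → AE: no single fragment contains all of {AEG}, and the restricted closure of {G} across the fragments never reaches {AE}.
D → C is preserved.
A → CF is preserved.
C → EF is preserved.
CF → AB is preserved.

G → AE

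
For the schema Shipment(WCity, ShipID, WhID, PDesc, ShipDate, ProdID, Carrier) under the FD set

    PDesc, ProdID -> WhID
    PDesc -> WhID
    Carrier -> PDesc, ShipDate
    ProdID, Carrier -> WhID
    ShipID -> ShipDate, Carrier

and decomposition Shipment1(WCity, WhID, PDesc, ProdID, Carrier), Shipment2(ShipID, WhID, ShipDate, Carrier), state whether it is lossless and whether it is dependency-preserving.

lossy but dependency-preserving

Lossless test: (WhID, Carrier)⁺ = {WhID, PDesc, ShipDate, Carrier}, which is a superkey of neither fragment — lossy.
Dependency preservation: Carrier → PDesc, ShipDate is not contained in any single fragment, but the restricted closure of its left-hand side across the fragments still reaches the right-hand side; the remaining FDs each lie inside some fragment. All dependencies are preserved.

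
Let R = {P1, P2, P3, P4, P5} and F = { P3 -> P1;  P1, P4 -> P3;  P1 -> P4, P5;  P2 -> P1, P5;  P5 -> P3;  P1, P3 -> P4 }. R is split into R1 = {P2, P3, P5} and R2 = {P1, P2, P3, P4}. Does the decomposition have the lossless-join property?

Yes

Common attributes: R1 ∩ R2 = {P2, P3}.
Closure of {P2, P3}: P3 → P1 applies, adding P1; P1 → P4, P5 applies, adding P4, P5. So (P2, P3)⁺ = {P1, P2, P3, P4, P5}.
This closure contains every attribute of R1, so R1 ∩ R2 → R1. The join is lossless.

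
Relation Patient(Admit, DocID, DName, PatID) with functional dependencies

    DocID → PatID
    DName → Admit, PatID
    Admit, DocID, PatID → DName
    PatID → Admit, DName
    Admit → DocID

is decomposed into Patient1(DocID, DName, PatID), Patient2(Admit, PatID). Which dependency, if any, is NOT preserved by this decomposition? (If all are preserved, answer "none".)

DocID → PatID lies within Patient1.
DName → Admit, PatID: restricted closure across fragments reaches Admit, PatID.
Admit, DocID, PatID → DName: restricted closure across fragments reaches DName.
PatID → Admit, DName: restricted closure across fragments reaches Admit, DName.
Admit → DocID: restricted closure across fragments reaches DocID.
Every dependency is enforceable on the fragments, so the decomposition is dependency-preserving.

none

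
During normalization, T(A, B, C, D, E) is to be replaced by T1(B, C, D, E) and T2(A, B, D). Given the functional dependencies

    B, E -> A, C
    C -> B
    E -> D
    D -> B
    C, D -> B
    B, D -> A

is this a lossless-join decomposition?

Common attributes: T1 ∩ T2 = {B, D}.
Closure of {B, D}: B, D → A applies, adding A. So (B, D)⁺ = {A, B, D}.
This closure contains every attribute of T2, so T1 ∩ T2 → T2. The join is lossless.

Yes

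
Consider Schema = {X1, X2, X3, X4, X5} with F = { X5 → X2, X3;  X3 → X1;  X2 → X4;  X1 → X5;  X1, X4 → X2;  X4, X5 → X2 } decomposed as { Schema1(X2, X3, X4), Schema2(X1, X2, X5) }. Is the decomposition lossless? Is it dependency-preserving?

Lossless test: (X2)⁺ = {X2, X4}, which is a superkey of neither fragment — lossy.
Dependency preservation: the restricted closure of {X5} across the fragments never reaches {X2, X3}, so X5 → X2, X3 cannot be enforced without a join — not preserved.

lossy and not dependency-preserving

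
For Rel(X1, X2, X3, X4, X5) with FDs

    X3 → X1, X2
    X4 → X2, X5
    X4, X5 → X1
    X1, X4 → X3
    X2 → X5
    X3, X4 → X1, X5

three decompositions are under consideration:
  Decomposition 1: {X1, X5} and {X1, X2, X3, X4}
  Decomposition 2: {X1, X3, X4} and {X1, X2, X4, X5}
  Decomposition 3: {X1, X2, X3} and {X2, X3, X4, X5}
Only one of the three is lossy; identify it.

Decomposition 1

Decomposition 1: common = {X1}, closure = {X1} → lossy.
Decomposition 2: common = {X1, X4}, closure = {X1, X2, X3, X4, X5} → lossless.
Decomposition 3: common = {X2, X3}, closure = {X1, X2, X3, X5} → lossless.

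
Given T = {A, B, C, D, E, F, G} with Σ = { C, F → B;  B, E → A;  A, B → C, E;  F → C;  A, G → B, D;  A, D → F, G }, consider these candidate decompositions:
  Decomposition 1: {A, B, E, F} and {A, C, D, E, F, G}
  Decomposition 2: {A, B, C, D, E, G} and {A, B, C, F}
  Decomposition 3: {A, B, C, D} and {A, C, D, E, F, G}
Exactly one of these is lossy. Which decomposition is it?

Decomposition 2

Decomposition 1: common = {A, E, F}, closure = {A, B, C, E, F} → lossless.
Decomposition 2: common = {A, B, C}, closure = {A, B, C, E} → lossy.
Decomposition 3: common = {A, C, D}, closure = {A, B, C, D, E, F, G} → lossless.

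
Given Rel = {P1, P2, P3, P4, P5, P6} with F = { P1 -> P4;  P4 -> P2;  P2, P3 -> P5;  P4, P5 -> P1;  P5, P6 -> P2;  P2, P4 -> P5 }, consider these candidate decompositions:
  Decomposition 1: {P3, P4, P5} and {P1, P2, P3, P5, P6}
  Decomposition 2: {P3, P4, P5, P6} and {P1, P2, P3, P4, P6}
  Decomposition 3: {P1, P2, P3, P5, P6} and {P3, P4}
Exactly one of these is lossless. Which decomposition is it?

Decomposition 2

Decomposition 1: common = {P3, P5}, closure = {P3, P5} → lossy.
Decomposition 2: common = {P3, P4, P6}, closure = {P1, P2, P3, P4, P5, P6} → lossless.
Decomposition 3: common = {P3}, closure = {P3} → lossy.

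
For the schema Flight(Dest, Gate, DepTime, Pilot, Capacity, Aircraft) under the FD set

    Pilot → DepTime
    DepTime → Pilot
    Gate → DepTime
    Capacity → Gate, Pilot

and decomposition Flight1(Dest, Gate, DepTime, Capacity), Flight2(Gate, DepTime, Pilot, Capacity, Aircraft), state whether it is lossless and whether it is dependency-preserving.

lossy but dependency-preserving

Lossless test: (Gate, DepTime, Capacity)⁺ = {Gate, DepTime, Pilot, Capacity}, which is a superkey of neither fragment — lossy.
Dependency preservation: every FD's attributes lie within a single fragment, so each can be enforced locally — preserved.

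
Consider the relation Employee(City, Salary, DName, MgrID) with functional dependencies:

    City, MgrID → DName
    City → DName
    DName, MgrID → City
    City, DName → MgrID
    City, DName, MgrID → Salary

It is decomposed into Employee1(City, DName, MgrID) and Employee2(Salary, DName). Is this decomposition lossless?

No

Common attributes: Employee1 ∩ Employee2 = {DName}.
No dependency enlarges {DName}, so (DName)⁺ = {DName}.
The closure contains neither all of Employee1 = {City, DName, MgrID} nor all of Employee2 = {Salary, DName}, so the common attributes are not a superkey of either fragment. The join is lossy.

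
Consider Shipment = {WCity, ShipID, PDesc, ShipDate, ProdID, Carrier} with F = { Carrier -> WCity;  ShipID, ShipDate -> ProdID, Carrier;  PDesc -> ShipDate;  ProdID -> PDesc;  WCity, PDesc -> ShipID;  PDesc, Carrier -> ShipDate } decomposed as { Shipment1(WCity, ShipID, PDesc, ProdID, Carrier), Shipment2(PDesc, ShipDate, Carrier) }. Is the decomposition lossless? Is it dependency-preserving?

Lossless test: (PDesc, Carrier)⁺ = {WCity, ShipID, PDesc, ShipDate, ProdID, Carrier}, which contains all of one fragment — lossless.
Dependency preservation: the restricted closure of {ShipID, ShipDate} across the fragments never reaches {ProdID, Carrier}, so ShipID, ShipDate → ProdID, Carrier cannot be enforced without a join — not preserved.

lossless but not dependency-preserving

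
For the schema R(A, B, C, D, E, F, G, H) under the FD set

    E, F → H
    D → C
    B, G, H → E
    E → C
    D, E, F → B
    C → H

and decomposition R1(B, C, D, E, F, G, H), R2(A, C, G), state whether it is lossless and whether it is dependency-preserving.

Lossless test: (C, G)⁺ = {C, G, H}, which is a superkey of neither fragment — lossy.
Dependency preservation: every FD's attributes lie within a single fragment, so each can be enforced locally — preserved.

lossy but dependency-preserving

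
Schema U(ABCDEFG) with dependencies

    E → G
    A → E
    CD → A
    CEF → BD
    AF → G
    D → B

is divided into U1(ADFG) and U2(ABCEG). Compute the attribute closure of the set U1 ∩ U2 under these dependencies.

AEG

U1 ∩ U2 = {AG}.
A → E applies, adding E
Closure: {AEG}.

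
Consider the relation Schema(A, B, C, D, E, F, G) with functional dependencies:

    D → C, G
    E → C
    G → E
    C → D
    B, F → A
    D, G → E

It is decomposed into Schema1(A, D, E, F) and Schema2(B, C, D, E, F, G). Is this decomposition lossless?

No

Common attributes: Schema1 ∩ Schema2 = {D, E, F}.
Closure of {D, E, F}: D → C, G applies, adding C, G. So (D, E, F)⁺ = {C, D, E, F, G}.
The closure contains neither all of Schema1 = {A, D, E, F} nor all of Schema2 = {B, C, D, E, F, G}, so the common attributes are not a superkey of either fragment. The join is lossy.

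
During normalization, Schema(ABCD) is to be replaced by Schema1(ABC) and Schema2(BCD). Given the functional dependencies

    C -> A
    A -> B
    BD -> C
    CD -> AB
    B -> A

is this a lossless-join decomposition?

Yes

Common attributes: Schema1 ∩ Schema2 = {BC}.
Closure of {BC}: C → A applies, adding A. So (BC)⁺ = {ABC}.
This closure contains every attribute of Schema1, so Schema1 ∩ Schema2 → Schema1. The join is lossless.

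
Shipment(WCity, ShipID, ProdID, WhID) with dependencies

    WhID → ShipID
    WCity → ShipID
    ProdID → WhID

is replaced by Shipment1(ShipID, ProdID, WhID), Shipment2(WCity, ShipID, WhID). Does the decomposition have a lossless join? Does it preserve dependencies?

Lossless test: (ShipID, WhID)⁺ = {ShipID, WhID}, which is a superkey of neither fragment — lossy.
Dependency preservation: every FD's attributes lie within a single fragment, so each can be enforced locally — preserved.

lossy but dependency-preserving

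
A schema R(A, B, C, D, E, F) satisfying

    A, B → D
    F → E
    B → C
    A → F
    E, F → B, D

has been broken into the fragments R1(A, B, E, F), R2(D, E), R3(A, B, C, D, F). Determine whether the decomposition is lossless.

Chase test. Columns are A, B, C, D, E, F; row i has aⱼ where attribute j ∈ Ri, else bᵢⱼ.
Initial tableau (one row per fragment):
  row 1: a1 a2 b13 b14 a5 a6
  row 2: b21 b22 b23 a4 a5 b26
  row 3: a1 a2 a3 a4 b35 a6
Rows 1 and 3 agree on A, B; apply A, B→D and equate their D entries.
Rows 1 and 3 agree on F; apply F→E and equate their E entries.
Rows 1 and 3 agree on B; apply B→C and equate their C entries.
Row 1 is now all distinguished symbols — the join is lossless.

Yes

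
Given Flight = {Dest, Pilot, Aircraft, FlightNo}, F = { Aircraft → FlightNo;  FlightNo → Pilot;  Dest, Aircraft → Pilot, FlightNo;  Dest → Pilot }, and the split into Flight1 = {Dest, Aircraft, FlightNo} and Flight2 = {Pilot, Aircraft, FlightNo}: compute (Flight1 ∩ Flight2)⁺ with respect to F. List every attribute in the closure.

Pilot, Aircraft, FlightNo

Flight1 ∩ Flight2 = {Aircraft, FlightNo}.
FlightNo → Pilot applies, adding Pilot
Closure: {Pilot, Aircraft, FlightNo}.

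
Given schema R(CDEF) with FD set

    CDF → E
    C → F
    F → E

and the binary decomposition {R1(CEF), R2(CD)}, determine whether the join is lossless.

Yes

Common attributes: R1 ∩ R2 = {C}.
Closure of {C}: C → F applies, adding F; F → E applies, adding E. So (C)⁺ = {CEF}.
This closure contains every attribute of R1, so R1 ∩ R2 → R1. The join is lossless.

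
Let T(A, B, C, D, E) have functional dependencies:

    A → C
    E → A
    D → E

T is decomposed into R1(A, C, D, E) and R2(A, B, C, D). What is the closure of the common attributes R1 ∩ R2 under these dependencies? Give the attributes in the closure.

A, C, D, E

R1 ∩ R2 = {A, C, D}.
D → E applies, adding E
Closure: {A, C, D, E}.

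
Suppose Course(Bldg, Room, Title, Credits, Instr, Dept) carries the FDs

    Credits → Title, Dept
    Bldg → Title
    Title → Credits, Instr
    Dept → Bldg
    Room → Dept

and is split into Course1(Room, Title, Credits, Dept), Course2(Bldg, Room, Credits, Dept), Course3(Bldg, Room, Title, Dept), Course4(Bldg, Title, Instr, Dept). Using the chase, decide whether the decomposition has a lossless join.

Yes

Chase test. Columns are Bldg, Room, Title, Credits, Instr, Dept; row i has aⱼ where attribute j ∈ Coursei, else bᵢⱼ.
Initial tableau (one row per fragment):
  row 1: b11 a2 a3 a4 b15 a6
  row 2: a1 a2 b23 a4 b25 a6
  row 3: a1 a2 a3 b34 b35 a6
  row 4: a1 b42 a3 b44 a5 a6
Rows 1 and 2 agree on Credits; apply Credits→Title, Dept and equate their Title, Dept entries.
Rows 1 and 2 agree on Title; apply Title→Credits, Instr and equate their Credits, Instr entries.
Rows 1 and 3 agree on Title; apply Title→Credits, Instr and equate their Credits, Instr entries.
Rows 1 and 4 agree on Title; apply Title→Credits, Instr and equate their Credits, Instr entries.
Rows 1 and 2 agree on Dept; apply Dept→Bldg and equate their Bldg entries.
Row 1 is now all distinguished symbols — the join is lossless.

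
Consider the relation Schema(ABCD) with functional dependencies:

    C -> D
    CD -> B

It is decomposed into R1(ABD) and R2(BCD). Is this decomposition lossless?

Common attributes: R1 ∩ R2 = {BD}.
No dependency enlarges {BD}, so (BD)⁺ = {BD}.
The closure contains neither all of R1 = {ABD} nor all of R2 = {BCD}, so the common attributes are not a superkey of either fragment. The join is lossy.

No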